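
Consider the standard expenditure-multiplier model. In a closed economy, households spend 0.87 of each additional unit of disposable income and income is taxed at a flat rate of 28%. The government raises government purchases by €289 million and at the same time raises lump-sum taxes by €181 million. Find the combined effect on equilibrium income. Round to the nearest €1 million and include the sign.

Expenditure multiplier = 1/(1 − c(1−t)) = 1/(1 − 0.87×0.72) = 1/0.3736 ≈ 2.677.
ΔG contributes k·ΔG = (+€289 million) / 0.3736 ≈ +€773.6 million.
ΔT of +€181 million changes first-round spending by −c·ΔT = −€157.47 million, contributing k·(−c·ΔT) = (−€157.47 million) / 0.3736 ≈ −€421.5 million.
Net ΔY = k(ΔG − c·ΔT) = (+€131.53 million) / 0.3736 ≈ +€352 million.

+€352 million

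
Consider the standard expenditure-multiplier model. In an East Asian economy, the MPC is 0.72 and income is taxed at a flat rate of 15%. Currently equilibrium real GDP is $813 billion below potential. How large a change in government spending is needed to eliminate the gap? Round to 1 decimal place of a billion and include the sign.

Spending multiplier = 1/(1 − c(1−t)) = 1/(1 − 0.72×0.85) = 1/0.388 ≈ 2.577.
Need ΔY = +$813 billion, so ΔG = ΔY/k = (+$813 billion) × 0.388 ≈ +$315.4 billion.
The government should increase government spending by $315.4 billion.

+$315.4 billion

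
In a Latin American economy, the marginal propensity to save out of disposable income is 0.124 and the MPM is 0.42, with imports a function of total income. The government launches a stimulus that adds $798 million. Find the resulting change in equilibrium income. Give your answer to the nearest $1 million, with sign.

MPC = 1 − MPS = 1 − 0.124 = 0.876.
Spending multiplier = 1/(1 − c + m) = 1/(1 − 0.876 + 0.42) = 1/0.544 ≈ 1.838.
ΔY = k × ΔG = (+$798 million) / 0.544 ≈ +$1,467 million.

+$1,467 million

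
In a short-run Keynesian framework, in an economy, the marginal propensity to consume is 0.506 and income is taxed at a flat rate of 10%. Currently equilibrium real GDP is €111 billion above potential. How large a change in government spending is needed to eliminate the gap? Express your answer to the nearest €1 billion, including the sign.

Spending multiplier = 1/(1 − c(1−t)) = 1/(1 − 0.506×0.9) = 1/0.5446 ≈ 1.836.
Need ΔY = −€111 billion, so ΔG = ΔY/k = (−€111 billion) × 0.5446 ≈ −€60 billion.
The government should cut government spending by €60 billion.

−€60 billion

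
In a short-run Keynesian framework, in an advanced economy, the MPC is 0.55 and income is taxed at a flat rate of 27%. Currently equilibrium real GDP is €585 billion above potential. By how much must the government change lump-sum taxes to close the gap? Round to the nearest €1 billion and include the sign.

Spending multiplier = 1/(1 − c(1−t)) = 1/(1 − 0.55×0.73) = 1/0.5985 ≈ 1.671.
Tax multiplier = −c·k = −0.55/0.5985 ≈ −0.919. Need ΔY = −€585 billion, so ΔT = ΔY/(−c·k) = −(−€585 billion) × 0.5985 / 0.55 ≈ +€637 billion.
The government should raise lump-sum taxes by €637 billion.

+€637 billion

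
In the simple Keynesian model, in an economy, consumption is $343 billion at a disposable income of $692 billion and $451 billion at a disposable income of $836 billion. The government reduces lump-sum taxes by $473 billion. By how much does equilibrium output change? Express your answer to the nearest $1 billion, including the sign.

MPC = ΔC/ΔYd = (451 − 343)/(836 − 692) = 108/144 = 0.75.
A lump-sum tax change of −$473 billion shifts disposable income by +$473 billion; first-round consumption changes by −c × ΔT = −0.75 × (−$473 billion) = +$354.75 billion.
Expenditure multiplier = 1/(1 − MPC) = 1/(1 − 0.75) = 1/0.25 = 4.
The tax multiplier is −c × k = −3, so ΔY = k × (−c·ΔT) = (+$354.75 billion) / 0.25 = +$1,419 billion.

+$1,419 billion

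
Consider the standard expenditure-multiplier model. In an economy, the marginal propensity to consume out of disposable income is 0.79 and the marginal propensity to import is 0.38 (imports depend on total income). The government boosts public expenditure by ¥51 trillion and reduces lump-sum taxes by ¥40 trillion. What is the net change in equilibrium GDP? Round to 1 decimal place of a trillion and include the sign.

Expenditure multiplier = 1/(1 − c + m) = 1/(1 − 0.79 + 0.38) = 1/0.59 ≈ 1.695.
ΔG contributes k·ΔG = (+¥51 trillion) / 0.59 ≈ +¥86.4 trillion.
ΔT of −¥40 trillion changes first-round spending by −c·ΔT = +¥31.6 trillion, contributing k·(−c·ΔT) = (+¥31.6 trillion) / 0.59 ≈ +¥53.6 trillion.
Net ΔY = k(ΔG − c·ΔT) = (+¥82.6 trillion) / 0.59 = +¥140 trillion.

+¥140.0 trillion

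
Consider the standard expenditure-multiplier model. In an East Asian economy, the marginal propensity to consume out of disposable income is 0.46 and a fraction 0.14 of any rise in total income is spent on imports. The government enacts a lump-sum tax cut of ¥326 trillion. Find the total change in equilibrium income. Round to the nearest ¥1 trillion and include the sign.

A lump-sum tax change of −¥326 trillion shifts disposable income by +¥326 trillion; first-round consumption changes by −c × ΔT = −0.46 × (−¥326 trillion) = +¥149.96 trillion.
Expenditure multiplier = 1/(1 − c + m) = 1/(1 − 0.46 + 0.14) = 1/0.68 ≈ 1.471.
The tax multiplier is −c × k ≈ −0.676, so ΔY = k × (−c·ΔT) = (+¥149.96 trillion) / 0.68 ≈ +¥221 trillion.

+¥221 trillion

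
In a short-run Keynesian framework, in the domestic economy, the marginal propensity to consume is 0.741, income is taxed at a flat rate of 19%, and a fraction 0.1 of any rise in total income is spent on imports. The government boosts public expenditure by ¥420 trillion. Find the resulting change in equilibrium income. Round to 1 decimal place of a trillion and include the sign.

Government-spending multiplier = 1/(1 − c(1−t) + m) = 1/(1 − 0.741×0.81 + 0.1) = 1/0.49979 ≈ 2.001.
ΔY = k × ΔG = (+¥420 trillion) / 0.49979 ≈ +¥840.4 trillion.

+¥840.4 trillion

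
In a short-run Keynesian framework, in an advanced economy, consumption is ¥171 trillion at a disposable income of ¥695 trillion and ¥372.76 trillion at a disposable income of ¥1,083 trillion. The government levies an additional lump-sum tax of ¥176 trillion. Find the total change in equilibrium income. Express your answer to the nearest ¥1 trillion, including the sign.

MPC = ΔC/ΔYd = (372.76 − 171)/(1,083 − 695) = 201.76/388 = 0.52.
A lump-sum tax change of +¥176 trillion shifts disposable income by −¥176 trillion; first-round consumption changes by −c × ΔT = −0.52 × (+¥176 trillion) = −¥91.52 trillion.
Expenditure multiplier = 1/(1 − MPC) = 1/(1 − 0.52) = 1/0.48 ≈ 2.083.
The tax multiplier is −c × k ≈ −1.083, so ΔY = k × (−c·ΔT) = (−¥91.52 trillion) / 0.48 ≈ −¥191 trillion.

−¥191 trillion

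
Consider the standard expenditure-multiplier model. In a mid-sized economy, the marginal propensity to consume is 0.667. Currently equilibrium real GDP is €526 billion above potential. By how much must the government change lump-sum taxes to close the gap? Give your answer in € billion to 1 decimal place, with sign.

Spending multiplier = 1/(1 − MPC) = 1/(1 − 0.667) = 1/0.333 ≈ 3.003.
Tax multiplier = −c·k = −0.667/0.333 ≈ −2.003. Need ΔY = −€526 billion, so ΔT = ΔY/(−c·k) = −(−€526 billion) × 0.333 / 0.667 ≈ +€262.6 billion.
The government should raise lump-sum taxes by €262.6 billion.

+€262.6 billion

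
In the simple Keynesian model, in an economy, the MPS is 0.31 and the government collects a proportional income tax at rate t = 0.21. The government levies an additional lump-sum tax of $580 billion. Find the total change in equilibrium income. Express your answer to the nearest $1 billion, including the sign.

−$880 billion

MPC = 1 − MPS = 1 − 0.31 = 0.69.
A lump-sum tax change of +$580 billion shifts disposable income by −$580 billion; first-round consumption changes by −c × ΔT = −0.69 × (+$580 billion) = −$400.2 billion.
Expenditure multiplier = 1/(1 − c(1−t)) = 1/(1 − 0.69×0.79) = 1/0.4549 ≈ 2.198.
The tax multiplier is −c × k ≈ −1.517, so ΔY = k × (−c·ΔT) = (−$400.2 billion) / 0.4549 ≈ −$880 billion.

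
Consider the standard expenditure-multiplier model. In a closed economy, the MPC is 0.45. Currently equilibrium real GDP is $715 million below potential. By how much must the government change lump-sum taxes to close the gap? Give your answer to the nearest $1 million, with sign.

−$874 million

Spending multiplier = 1/(1 − MPC) = 1/(1 − 0.45) = 1/0.55 ≈ 1.818.
Tax multiplier = −c·k = −0.45/0.55 ≈ −0.818. Need ΔY = +$715 million, so ΔT = ΔY/(−c·k) = −(+$715 million) × 0.55 / 0.45 ≈ −$874 million.
The government should cut lump-sum taxes by $874 million.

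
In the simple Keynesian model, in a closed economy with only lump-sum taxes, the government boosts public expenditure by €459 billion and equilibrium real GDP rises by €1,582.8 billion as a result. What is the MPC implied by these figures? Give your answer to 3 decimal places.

Implied spending multiplier k = ΔY/ΔG = 1,582.8/459 ≈ 3.4484.
Since k = 1/(1 − MPC), MPC = 1 − 1/k = 1 − ΔG/ΔY = 1 − 459/1,582.8 ≈ 0.710.

0.710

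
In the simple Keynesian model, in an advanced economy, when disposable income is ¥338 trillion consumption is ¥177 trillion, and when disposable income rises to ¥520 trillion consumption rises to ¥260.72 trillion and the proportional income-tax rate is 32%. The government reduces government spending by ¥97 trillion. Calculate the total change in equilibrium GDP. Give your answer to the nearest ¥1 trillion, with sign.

−¥141 trillion

MPC = ΔC/ΔYd = (260.72 − 177)/(520 − 338) = 83.72/182 = 0.46.
Government-spending multiplier = 1/(1 − c(1−t)) = 1/(1 − 0.46×0.68) = 1/0.6872 ≈ 1.455.
ΔY = k × ΔG = (−¥97 trillion) / 0.6872 ≈ −¥141 trillion.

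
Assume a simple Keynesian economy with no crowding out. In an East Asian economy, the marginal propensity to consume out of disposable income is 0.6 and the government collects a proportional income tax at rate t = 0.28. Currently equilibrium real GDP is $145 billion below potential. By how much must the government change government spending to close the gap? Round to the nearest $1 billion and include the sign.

Spending multiplier = 1/(1 − c(1−t)) = 1/(1 − 0.6×0.72) = 1/0.568 ≈ 1.761.
Need ΔY = +$145 billion, so ΔG = ΔY/k = (+$145 billion) × 0.568 ≈ +$82 billion.
The government should increase government spending by $82 billion.

+$82 billion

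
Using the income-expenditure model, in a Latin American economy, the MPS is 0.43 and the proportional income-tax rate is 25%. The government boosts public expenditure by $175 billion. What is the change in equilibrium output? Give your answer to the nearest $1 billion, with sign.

+$306 billion

MPC = 1 − MPS = 1 − 0.43 = 0.57.
Spending multiplier = 1/(1 − c(1−t)) = 1/(1 − 0.57×0.75) = 1/0.5725 ≈ 1.747.
ΔY = k × ΔG = (+$175 billion) / 0.5725 ≈ +$306 billion.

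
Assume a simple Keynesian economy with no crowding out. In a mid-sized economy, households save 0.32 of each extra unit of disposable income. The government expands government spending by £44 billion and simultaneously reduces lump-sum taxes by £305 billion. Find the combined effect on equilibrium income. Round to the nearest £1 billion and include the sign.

MPC = 1 − MPS = 1 − 0.32 = 0.68.
Expenditure multiplier = 1/(1 − MPC) = 1/(1 − 0.68) = 1/0.32 = 3.125.
ΔG contributes k·ΔG = (+£44 billion) / 0.32 = +£137.5 billion.
ΔT of −£305 billion changes first-round spending by −c·ΔT = +£207.4 billion, contributing k·(−c·ΔT) = (+£207.4 billion) / 0.32 ≈ +£648.1 billion.
Net ΔY = k(ΔG − c·ΔT) = (+£251.4 billion) / 0.32 ≈ +£786 billion.

+£786 billion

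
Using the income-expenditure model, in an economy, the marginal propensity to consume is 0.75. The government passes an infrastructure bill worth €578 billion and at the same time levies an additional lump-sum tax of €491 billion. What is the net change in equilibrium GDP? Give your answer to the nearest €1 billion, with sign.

+€839 billion

Expenditure multiplier = 1/(1 − MPC) = 1/(1 − 0.75) = 1/0.25 = 4.
ΔG contributes k·ΔG = (+€578 billion) / 0.25 = +€2,312 billion.
ΔT of +€491 billion changes first-round spending by −c·ΔT = −€368.25 billion, contributing k·(−c·ΔT) = (−€368.25 billion) / 0.25 = −€1,473 billion.
Net ΔY = k(ΔG − c·ΔT) = (+€209.75 billion) / 0.25 = +€839 billion.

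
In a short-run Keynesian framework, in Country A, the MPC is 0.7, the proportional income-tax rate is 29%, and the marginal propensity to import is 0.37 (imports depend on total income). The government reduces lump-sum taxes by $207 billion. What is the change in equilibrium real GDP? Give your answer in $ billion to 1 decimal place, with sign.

A lump-sum tax change of −$207 billion shifts disposable income by +$207 billion; first-round consumption changes by −c × ΔT = −0.7 × (−$207 billion) = +$144.9 billion.
Expenditure multiplier = 1/(1 − c(1−t) + m) = 1/(1 − 0.7×0.71 + 0.37) = 1/0.873 ≈ 1.145.
The tax multiplier is −c × k ≈ −0.802, so ΔY = k × (−c·ΔT) = (+$144.9 billion) / 0.873 ≈ +$166 billion.

+$166.0 billion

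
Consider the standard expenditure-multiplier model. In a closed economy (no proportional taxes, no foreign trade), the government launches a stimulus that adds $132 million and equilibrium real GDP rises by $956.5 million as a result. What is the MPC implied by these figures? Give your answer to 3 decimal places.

Implied spending multiplier k = ΔY/ΔG = 956.5/132 ≈ 7.2462.
Since k = 1/(1 − MPC), MPC = 1 − 1/k = 1 − ΔG/ΔY = 1 − 132/956.5 ≈ 0.862.

0.862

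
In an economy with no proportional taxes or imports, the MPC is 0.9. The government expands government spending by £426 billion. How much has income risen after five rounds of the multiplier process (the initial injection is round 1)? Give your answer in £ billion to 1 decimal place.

Round 1 adds ΔG = £426 billion; each later round is MPC = 0.9 times the previous.
After 5 rounds: 426 + 383.4 + 345.06 + 310.554 + 279.4986 = ΔG·(1 − c^5)/(1 − c) = 426 × (1 − 0.59049)/0.1 ≈ £1,744.5 billion.

£1,744.5 billion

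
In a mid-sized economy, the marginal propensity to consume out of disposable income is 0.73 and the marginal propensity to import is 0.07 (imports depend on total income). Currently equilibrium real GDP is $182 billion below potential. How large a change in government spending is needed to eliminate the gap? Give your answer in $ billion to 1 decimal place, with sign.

+$61.9 billion

Spending multiplier = 1/(1 − c + m) = 1/(1 − 0.73 + 0.07) = 1/0.34 ≈ 2.941.
Need ΔY = +$182 billion, so ΔG = ΔY/k = (+$182 billion) × 0.34 ≈ +$61.9 billion.
The government should increase government spending by $61.9 billion.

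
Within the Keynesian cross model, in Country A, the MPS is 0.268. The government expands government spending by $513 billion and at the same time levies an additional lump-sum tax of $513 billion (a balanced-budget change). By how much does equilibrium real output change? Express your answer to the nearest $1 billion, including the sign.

+$513 billion

MPC = 1 − MPS = 1 − 0.268 = 0.732.
Expenditure multiplier = 1/(1 − MPC) = 1/(1 − 0.732) = 1/0.268 ≈ 3.731.
ΔG contributes k·ΔG = (+$513 billion) / 0.268 ≈ +$1,914.2 billion.
ΔT of +$513 billion changes first-round spending by −c·ΔT = −$375.516 billion, contributing k·(−c·ΔT) = (−$375.516 billion) / 0.268 ≈ −$1,401.2 billion.
With ΔG = ΔT and no other leakages, the balanced-budget multiplier is 1, so ΔY = ΔG = +$513 billion.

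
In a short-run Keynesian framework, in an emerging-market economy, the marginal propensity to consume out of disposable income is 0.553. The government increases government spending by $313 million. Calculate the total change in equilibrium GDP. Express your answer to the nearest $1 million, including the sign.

Spending multiplier = 1/(1 − MPC) = 1/(1 − 0.553) = 1/0.447 ≈ 2.237.
ΔY = k × ΔG = (+$313 million) / 0.447 ≈ +$700 million.

+$700 million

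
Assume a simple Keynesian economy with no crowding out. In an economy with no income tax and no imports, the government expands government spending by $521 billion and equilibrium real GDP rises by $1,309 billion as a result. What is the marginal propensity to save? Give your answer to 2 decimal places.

Implied spending multiplier k = ΔY/ΔG = 1,309/521 ≈ 2.5125.
Since k = 1/(1 − MPC), MPC = 1 − 1/k = 1 − ΔG/ΔY = 1 − 521/1,309 ≈ 0.60.
MPS = 1 − MPC = 0.40.

0.40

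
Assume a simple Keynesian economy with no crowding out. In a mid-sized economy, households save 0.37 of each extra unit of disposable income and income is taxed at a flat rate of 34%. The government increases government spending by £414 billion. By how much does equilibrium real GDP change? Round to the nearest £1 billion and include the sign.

+£709 billion

MPC = 1 − MPS = 1 − 0.37 = 0.63.
Spending multiplier = 1/(1 − c(1−t)) = 1/(1 − 0.63×0.66) = 1/0.5842 ≈ 1.712.
ΔY = k × ΔG = (+£414 billion) / 0.5842 ≈ +£709 billion.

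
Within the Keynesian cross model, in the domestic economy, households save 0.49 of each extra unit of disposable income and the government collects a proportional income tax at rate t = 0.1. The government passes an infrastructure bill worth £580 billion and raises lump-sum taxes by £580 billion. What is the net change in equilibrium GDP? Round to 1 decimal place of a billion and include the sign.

MPC = 1 − MPS = 1 − 0.49 = 0.51.
Expenditure multiplier = 1/(1 − c(1−t)) = 1/(1 − 0.51×0.9) = 1/0.541 ≈ 1.848.
ΔG contributes k·ΔG = (+£580 billion) / 0.541 ≈ +£1,072.1 billion.
ΔT of +£580 billion changes first-round spending by −c·ΔT = −£295.8 billion, contributing k·(−c·ΔT) = (−£295.8 billion) / 0.541 ≈ −£546.8 billion.
Net ΔY = k(ΔG − c·ΔT) = (+£284.2 billion) / 0.541 ≈ +£525.3 billion.

+£525.3 billion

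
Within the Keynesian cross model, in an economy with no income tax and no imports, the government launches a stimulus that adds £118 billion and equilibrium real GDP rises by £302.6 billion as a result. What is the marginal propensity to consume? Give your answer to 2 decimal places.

Implied spending multiplier k = ΔY/ΔG = 302.6/118 ≈ 2.5644.
Since k = 1/(1 − MPC), MPC = 1 − 1/k = 1 − ΔG/ΔY = 1 − 118/302.6 ≈ 0.61.

0.61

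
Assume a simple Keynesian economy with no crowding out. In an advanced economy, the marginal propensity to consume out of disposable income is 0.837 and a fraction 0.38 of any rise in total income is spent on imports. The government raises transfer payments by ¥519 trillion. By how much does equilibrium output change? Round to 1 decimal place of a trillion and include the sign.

+¥800.0 trillion

The transfer change shifts disposable income by +¥519 trillion, so first-round consumption changes by c·ΔTR = 0.837 × (+¥519 trillion) = +¥434.403 trillion.
Expenditure multiplier = 1/(1 − c + m) = 1/(1 − 0.837 + 0.38) = 1/0.543 ≈ 1.842.
The transfer multiplier is c × k ≈ 1.541, so ΔY = k × (c·ΔTR) = (+¥434.403 trillion) / 0.543 ≈ +¥800 trillion.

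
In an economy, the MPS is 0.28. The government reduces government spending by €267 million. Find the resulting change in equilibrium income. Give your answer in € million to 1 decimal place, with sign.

MPC = 1 − MPS = 1 − 0.28 = 0.72.
Spending multiplier = 1/(1 − MPC) = 1/(1 − 0.72) = 1/0.28 ≈ 3.571.
ΔY = k × ΔG = (−€267 million) / 0.28 ≈ −€953.6 million.

−€953.6 million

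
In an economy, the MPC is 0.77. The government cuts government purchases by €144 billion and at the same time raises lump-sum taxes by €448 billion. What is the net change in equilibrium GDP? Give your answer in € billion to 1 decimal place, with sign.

−€2,125.9 billion

Expenditure multiplier = 1/(1 − MPC) = 1/(1 − 0.77) = 1/0.23 ≈ 4.348.
ΔG contributes k·ΔG = (−€144 billion) / 0.23 ≈ −€626.1 billion.
ΔT of +€448 billion changes first-round spending by −c·ΔT = −€344.96 billion, contributing k·(−c·ΔT) = (−€344.96 billion) / 0.23 ≈ −€1,499.8 billion.
Net ΔY = k(ΔG − c·ΔT) = (−€488.96 billion) / 0.23 ≈ −€2,125.9 billion.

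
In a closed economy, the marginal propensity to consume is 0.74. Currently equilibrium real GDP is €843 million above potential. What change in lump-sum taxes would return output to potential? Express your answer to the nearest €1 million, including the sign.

Spending multiplier = 1/(1 − MPC) = 1/(1 − 0.74) = 1/0.26 ≈ 3.846.
Tax multiplier = −c·k = −0.74/0.26 ≈ −2.846. Need ΔY = −€843 million, so ΔT = ΔY/(−c·k) = −(−€843 million) × 0.26 / 0.74 ≈ +€296 million.
The government should raise lump-sum taxes by €296 million.

+€296 million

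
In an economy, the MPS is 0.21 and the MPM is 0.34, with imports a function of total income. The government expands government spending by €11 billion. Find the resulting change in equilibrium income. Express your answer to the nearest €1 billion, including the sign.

+€20 billion

MPC = 1 − MPS = 1 − 0.21 = 0.79.
Government-spending multiplier = 1/(1 − c + m) = 1/(1 − 0.79 + 0.34) = 1/0.55 ≈ 1.818.
ΔY = k × ΔG = (+€11 billion) / 0.55 = +€20 billion.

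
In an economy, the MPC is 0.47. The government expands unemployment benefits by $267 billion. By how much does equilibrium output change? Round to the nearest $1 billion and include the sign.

The transfer change shifts disposable income by +$267 billion, so first-round consumption changes by c·ΔTR = 0.47 × (+$267 billion) = +$125.49 billion.
Expenditure multiplier = 1/(1 − MPC) = 1/(1 − 0.47) = 1/0.53 ≈ 1.887.
The transfer multiplier is c × k ≈ 0.887, so ΔY = k × (c·ΔTR) = (+$125.49 billion) / 0.53 ≈ +$237 billion.

+$237 billion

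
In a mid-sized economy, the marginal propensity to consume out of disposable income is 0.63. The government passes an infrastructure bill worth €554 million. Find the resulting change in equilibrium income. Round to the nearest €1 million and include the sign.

+€1,497 million

Government-spending multiplier = 1/(1 − MPC) = 1/(1 − 0.63) = 1/0.37 ≈ 2.703.
ΔY = k × ΔG = (+€554 million) / 0.37 ≈ +€1,497 million.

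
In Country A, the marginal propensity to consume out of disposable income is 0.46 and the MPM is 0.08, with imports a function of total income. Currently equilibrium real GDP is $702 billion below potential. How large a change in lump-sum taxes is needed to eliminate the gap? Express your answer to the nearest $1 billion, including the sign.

Spending multiplier = 1/(1 − c + m) = 1/(1 − 0.46 + 0.08) = 1/0.62 ≈ 1.613.
Tax multiplier = −c·k = −0.46/0.62 ≈ −0.742. Need ΔY = +$702 billion, so ΔT = ΔY/(−c·k) = −(+$702 billion) × 0.62 / 0.46 ≈ −$946 billion.
The government should cut lump-sum taxes by $946 billion.

−$946 billion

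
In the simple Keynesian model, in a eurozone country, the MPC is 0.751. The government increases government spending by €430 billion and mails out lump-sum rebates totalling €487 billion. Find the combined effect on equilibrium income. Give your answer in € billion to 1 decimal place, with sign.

+€3,195.7 billion

Expenditure multiplier = 1/(1 − MPC) = 1/(1 − 0.751) = 1/0.249 ≈ 4.016.
ΔG contributes k·ΔG = (+€430 billion) / 0.249 ≈ +€1,726.9 billion.
ΔT of −€487 billion changes first-round spending by −c·ΔT = +€365.737 billion, contributing k·(−c·ΔT) = (+€365.737 billion) / 0.249 ≈ +€1,468.8 billion.
Net ΔY = k(ΔG − c·ΔT) = (+€795.737 billion) / 0.249 ≈ +€3,195.7 billion.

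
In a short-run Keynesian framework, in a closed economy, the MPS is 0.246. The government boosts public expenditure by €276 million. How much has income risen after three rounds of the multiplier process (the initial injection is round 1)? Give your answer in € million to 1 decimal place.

€641.0 million

MPC = 1 − MPS = 1 − 0.246 = 0.754.
Round 1 adds ΔG = €276 million; each later round is MPC = 0.754 times the previous.
After 3 rounds: 276 + 208.104 + 156.910416 = ΔG·(1 − c^3)/(1 − c) = 276 × (1 − 0.428661064)/0.246 ≈ €641 million.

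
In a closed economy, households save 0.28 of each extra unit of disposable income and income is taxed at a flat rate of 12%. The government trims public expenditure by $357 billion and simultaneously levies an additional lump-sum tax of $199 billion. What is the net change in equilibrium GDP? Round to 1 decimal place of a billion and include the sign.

−$1,365.4 billion

MPC = 1 − MPS = 1 − 0.28 = 0.72.
Expenditure multiplier = 1/(1 − c(1−t)) = 1/(1 − 0.72×0.88) = 1/0.3664 ≈ 2.729.
ΔG contributes k·ΔG = (−$357 billion) / 0.3664 ≈ −$974.3 billion.
ΔT of +$199 billion changes first-round spending by −c·ΔT = −$143.28 billion, contributing k·(−c·ΔT) = (−$143.28 billion) / 0.3664 ≈ −$391 billion.
Net ΔY = k(ΔG − c·ΔT) = (−$500.28 billion) / 0.3664 ≈ −$1,365.4 billion.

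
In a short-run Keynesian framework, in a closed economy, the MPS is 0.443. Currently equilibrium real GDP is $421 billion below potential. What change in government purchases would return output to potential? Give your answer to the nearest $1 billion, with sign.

+$187 billion

MPC = 1 − MPS = 1 − 0.443 = 0.557.
Spending multiplier = 1/(1 − MPC) = 1/(1 − 0.557) = 1/0.443 ≈ 2.257.
Need ΔY = +$421 billion, so ΔG = ΔY/k = (+$421 billion) × 0.443 ≈ +$187 billion.
The government should increase government purchases by $187 billion.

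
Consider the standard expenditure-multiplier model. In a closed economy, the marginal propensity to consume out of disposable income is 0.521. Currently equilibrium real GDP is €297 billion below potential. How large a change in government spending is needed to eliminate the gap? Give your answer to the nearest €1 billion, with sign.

Spending multiplier = 1/(1 − MPC) = 1/(1 − 0.521) = 1/0.479 ≈ 2.088.
Need ΔY = +€297 billion, so ΔG = ΔY/k = (+€297 billion) × 0.479 ≈ +€142 billion.
The government should increase government spending by €142 billion.

+€142 billion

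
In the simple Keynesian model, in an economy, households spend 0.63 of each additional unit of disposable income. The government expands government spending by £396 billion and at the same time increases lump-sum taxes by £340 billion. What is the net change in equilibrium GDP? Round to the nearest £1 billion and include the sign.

+£491 billion

Expenditure multiplier = 1/(1 − MPC) = 1/(1 − 0.63) = 1/0.37 ≈ 2.703.
ΔG contributes k·ΔG = (+£396 billion) / 0.37 ≈ +£1,070.3 billion.
ΔT of +£340 billion changes first-round spending by −c·ΔT = −£214.2 billion, contributing k·(−c·ΔT) = (−£214.2 billion) / 0.37 ≈ −£578.9 billion.
Net ΔY = k(ΔG − c·ΔT) = (+£181.8 billion) / 0.37 ≈ +£491 billion.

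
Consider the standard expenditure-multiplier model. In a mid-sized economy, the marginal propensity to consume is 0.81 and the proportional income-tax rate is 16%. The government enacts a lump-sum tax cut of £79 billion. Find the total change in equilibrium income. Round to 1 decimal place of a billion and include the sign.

A lump-sum tax change of −£79 billion shifts disposable income by +£79 billion; first-round consumption changes by −c × ΔT = −0.81 × (−£79 billion) = +£63.99 billion.
Expenditure multiplier = 1/(1 − c(1−t)) = 1/(1 − 0.81×0.84) = 1/0.3196 ≈ 3.129.
The tax multiplier is −c × k ≈ −2.534, so ΔY = k × (−c·ΔT) = (+£63.99 billion) / 0.3196 ≈ +£200.2 billion.

+£200.2 billion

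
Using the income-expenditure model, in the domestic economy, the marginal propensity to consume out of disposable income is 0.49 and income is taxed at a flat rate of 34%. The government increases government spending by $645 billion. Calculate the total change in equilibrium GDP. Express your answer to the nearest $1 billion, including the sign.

Spending multiplier = 1/(1 − c(1−t)) = 1/(1 − 0.49×0.66) = 1/0.6766 ≈ 1.478.
ΔY = k × ΔG = (+$645 billion) / 0.6766 ≈ +$953 billion.

+$953 billion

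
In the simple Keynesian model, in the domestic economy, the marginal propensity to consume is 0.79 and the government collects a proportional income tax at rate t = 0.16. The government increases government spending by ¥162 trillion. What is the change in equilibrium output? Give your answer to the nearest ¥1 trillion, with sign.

+¥482 trillion

Government-spending multiplier = 1/(1 − c(1−t)) = 1/(1 − 0.79×0.84) = 1/0.3364 ≈ 2.973.
ΔY = k × ΔG = (+¥162 trillion) / 0.3364 ≈ +¥482 trillion.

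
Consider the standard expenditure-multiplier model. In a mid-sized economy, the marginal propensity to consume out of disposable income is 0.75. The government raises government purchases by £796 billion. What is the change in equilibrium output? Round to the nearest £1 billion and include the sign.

+£3,184 billion

Spending multiplier = 1/(1 − MPC) = 1/(1 − 0.75) = 1/0.25 = 4.
ΔY = k × ΔG = (+£796 billion) / 0.25 = +£3,184 billion.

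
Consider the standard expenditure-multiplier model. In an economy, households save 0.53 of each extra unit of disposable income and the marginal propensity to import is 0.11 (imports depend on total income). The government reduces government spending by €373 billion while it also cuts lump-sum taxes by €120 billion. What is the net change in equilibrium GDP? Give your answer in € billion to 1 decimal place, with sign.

MPC = 1 − MPS = 1 − 0.53 = 0.47.
Expenditure multiplier = 1/(1 − c + m) = 1/(1 − 0.47 + 0.11) = 1/0.64 ≈ 1.563.
ΔG contributes k·ΔG = (−€373 billion) / 0.64 ≈ −€582.8 billion.
ΔT of −€120 billion changes first-round spending by −c·ΔT = +€56.4 billion, contributing k·(−c·ΔT) = (+€56.4 billion) / 0.64 ≈ +€88.1 billion.
Net ΔY = k(ΔG − c·ΔT) = (−€316.6 billion) / 0.64 ≈ −€494.7 billion.

−€494.7 billion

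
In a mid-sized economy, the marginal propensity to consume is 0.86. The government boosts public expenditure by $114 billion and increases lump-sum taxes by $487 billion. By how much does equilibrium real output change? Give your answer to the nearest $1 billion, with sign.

Expenditure multiplier = 1/(1 − MPC) = 1/(1 − 0.86) = 1/0.14 ≈ 7.143.
ΔG contributes k·ΔG = (+$114 billion) / 0.14 ≈ +$814.3 billion.
ΔT of +$487 billion changes first-round spending by −c·ΔT = −$418.82 billion, contributing k·(−c·ΔT) = (−$418.82 billion) / 0.14 ≈ −$2,991.6 billion.
Net ΔY = k(ΔG − c·ΔT) = (−$304.82 billion) / 0.14 ≈ −$2,177 billion.

−$2,177 billion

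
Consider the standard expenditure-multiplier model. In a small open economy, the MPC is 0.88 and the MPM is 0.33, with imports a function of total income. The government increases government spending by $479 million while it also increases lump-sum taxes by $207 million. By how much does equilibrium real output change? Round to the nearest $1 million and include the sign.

+$660 million

Expenditure multiplier = 1/(1 − c + m) = 1/(1 − 0.88 + 0.33) = 1/0.45 ≈ 2.222.
ΔG contributes k·ΔG = (+$479 million) / 0.45 ≈ +$1,064.4 million.
ΔT of +$207 million changes first-round spending by −c·ΔT = −$182.16 million, contributing k·(−c·ΔT) = (−$182.16 million) / 0.45 = −$404.8 million.
Net ΔY = k(ΔG − c·ΔT) = (+$296.84 million) / 0.45 ≈ +$660 million.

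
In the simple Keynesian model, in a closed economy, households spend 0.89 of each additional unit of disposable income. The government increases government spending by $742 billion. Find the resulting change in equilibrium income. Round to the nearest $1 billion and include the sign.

Government-spending multiplier = 1/(1 − MPC) = 1/(1 − 0.89) = 1/0.11 ≈ 9.091.
ΔY = k × ΔG = (+$742 billion) / 0.11 ≈ +$6,745 billion.

+$6,745 billion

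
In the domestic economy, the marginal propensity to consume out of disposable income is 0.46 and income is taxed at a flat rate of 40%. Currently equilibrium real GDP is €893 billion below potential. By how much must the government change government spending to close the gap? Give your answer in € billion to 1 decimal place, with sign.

Spending multiplier = 1/(1 − c(1−t)) = 1/(1 − 0.46×0.6) = 1/0.724 ≈ 1.381.
Need ΔY = +€893 billion, so ΔG = ΔY/k = (+€893 billion) × 0.724 ≈ +€646.5 billion.
The government should increase government spending by €646.5 billion.

+€646.5 billion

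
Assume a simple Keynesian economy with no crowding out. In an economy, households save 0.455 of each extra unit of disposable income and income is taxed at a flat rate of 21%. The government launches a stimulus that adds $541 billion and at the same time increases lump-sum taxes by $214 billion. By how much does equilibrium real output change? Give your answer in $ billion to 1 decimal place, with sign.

+$745.2 billion

MPC = 1 − MPS = 1 − 0.455 = 0.545.
Expenditure multiplier = 1/(1 − c(1−t)) = 1/(1 − 0.545×0.79) = 1/0.56945 ≈ 1.756.
ΔG contributes k·ΔG = (+$541 billion) / 0.56945 ≈ +$950 billion.
ΔT of +$214 billion changes first-round spending by −c·ΔT = −$116.63 billion, contributing k·(−c·ΔT) = (−$116.63 billion) / 0.56945 ≈ −$204.8 billion.
Net ΔY = k(ΔG − c·ΔT) = (+$424.37 billion) / 0.56945 ≈ +$745.2 billion.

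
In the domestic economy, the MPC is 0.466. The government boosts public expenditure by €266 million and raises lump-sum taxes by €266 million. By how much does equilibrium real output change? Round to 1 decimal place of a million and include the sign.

Expenditure multiplier = 1/(1 − MPC) = 1/(1 − 0.466) = 1/0.534 ≈ 1.873.
ΔG contributes k·ΔG = (+€266 million) / 0.534 ≈ +€498.1 million.
ΔT of +€266 million changes first-round spending by −c·ΔT = −€123.956 million, contributing k·(−c·ΔT) = (−€123.956 million) / 0.534 ≈ −€232.1 million.
With ΔG = ΔT and no other leakages, the balanced-budget multiplier is 1, so ΔY = ΔG = +€266 million.

+€266.0 million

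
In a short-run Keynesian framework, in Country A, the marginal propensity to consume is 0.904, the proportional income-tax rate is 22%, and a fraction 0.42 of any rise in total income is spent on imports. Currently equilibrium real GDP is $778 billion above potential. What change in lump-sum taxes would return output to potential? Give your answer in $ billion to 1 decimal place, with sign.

Spending multiplier = 1/(1 − c(1−t) + m) = 1/(1 − 0.904×0.78 + 0.42) = 1/0.71488 ≈ 1.399.
Tax multiplier = −c·k = −0.904/0.71488 ≈ −1.265. Need ΔY = −$778 billion, so ΔT = ΔY/(−c·k) = −(−$778 billion) × 0.71488 / 0.904 ≈ +$615.2 billion.
The government should raise lump-sum taxes by $615.2 billion.

+$615.2 billion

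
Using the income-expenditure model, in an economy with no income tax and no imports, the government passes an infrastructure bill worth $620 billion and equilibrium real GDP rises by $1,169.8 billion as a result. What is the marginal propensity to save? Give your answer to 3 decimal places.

Implied spending multiplier k = ΔY/ΔG = 1,169.8/620 ≈ 1.8868.
Since k = 1/(1 − MPC), MPC = 1 − 1/k = 1 − ΔG/ΔY = 1 − 620/1,169.8 ≈ 0.470.
MPS = 1 − MPC = 0.530.

0.530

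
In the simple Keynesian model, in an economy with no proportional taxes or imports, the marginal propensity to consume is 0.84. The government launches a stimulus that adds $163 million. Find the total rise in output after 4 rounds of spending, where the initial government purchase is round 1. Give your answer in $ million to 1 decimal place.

Round 1 adds ΔG = $163 million; each later round is MPC = 0.84 times the previous.
After 4 rounds: 163 + 136.92 + 115.0128 + 96.610752 = ΔG·(1 − c^4)/(1 − c) = 163 × (1 − 0.49787136)/0.16 ≈ $511.5 million.

$511.5 million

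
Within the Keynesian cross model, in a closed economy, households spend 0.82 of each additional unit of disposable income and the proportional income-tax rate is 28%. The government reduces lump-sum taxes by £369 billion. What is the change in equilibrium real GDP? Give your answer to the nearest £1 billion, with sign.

+£739 billion

A lump-sum tax change of −£369 billion shifts disposable income by +£369 billion; first-round consumption changes by −c × ΔT = −0.82 × (−£369 billion) = +£302.58 billion.
Expenditure multiplier = 1/(1 − c(1−t)) = 1/(1 − 0.82×0.72) = 1/0.4096 ≈ 2.441.
The tax multiplier is −c × k ≈ −2.002, so ΔY = k × (−c·ΔT) = (+£302.58 billion) / 0.4096 ≈ +£739 billion.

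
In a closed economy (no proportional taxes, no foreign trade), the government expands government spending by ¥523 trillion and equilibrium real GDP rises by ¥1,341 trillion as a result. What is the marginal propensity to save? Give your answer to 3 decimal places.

0.390

Implied spending multiplier k = ΔY/ΔG = 1,341/523 ≈ 2.5641.
Since k = 1/(1 − MPC), MPC = 1 − 1/k = 1 − ΔG/ΔY = 1 − 523/1,341 ≈ 0.610.
MPS = 1 − MPC = 0.390.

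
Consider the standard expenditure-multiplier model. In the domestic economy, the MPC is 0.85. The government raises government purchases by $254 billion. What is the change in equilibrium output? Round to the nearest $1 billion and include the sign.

+$1,693 billion

Expenditure multiplier = 1/(1 − MPC) = 1/(1 − 0.85) = 1/0.15 ≈ 6.667.
ΔY = k × ΔG = (+$254 billion) / 0.15 ≈ +$1,693 billion.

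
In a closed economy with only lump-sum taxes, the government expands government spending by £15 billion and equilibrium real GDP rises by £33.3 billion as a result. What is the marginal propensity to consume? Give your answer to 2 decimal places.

Implied spending multiplier k = ΔY/ΔG = 33.3/15 = 2.22.
Since k = 1/(1 − MPC), MPC = 1 − 1/k = 1 − ΔG/ΔY = 1 − 15/33.3 ≈ 0.55.

0.55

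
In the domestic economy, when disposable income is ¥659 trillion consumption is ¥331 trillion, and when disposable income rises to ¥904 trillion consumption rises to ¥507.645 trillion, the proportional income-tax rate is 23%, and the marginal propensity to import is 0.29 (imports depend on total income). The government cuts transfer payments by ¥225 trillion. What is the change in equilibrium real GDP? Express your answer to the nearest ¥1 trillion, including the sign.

MPC = ΔC/ΔYd = (507.645 − 331)/(904 − 659) = 176.645/245 = 0.721.
The transfer change shifts disposable income by −¥225 trillion, so first-round consumption changes by c·ΔTR = 0.721 × (−¥225 trillion) = −¥162.225 trillion.
Expenditure multiplier = 1/(1 − c(1−t) + m) = 1/(1 − 0.721×0.77 + 0.29) = 1/0.73483 ≈ 1.361.
The transfer multiplier is c × k ≈ 0.981, so ΔY = k × (c·ΔTR) = (−¥162.225 trillion) / 0.73483 ≈ −¥221 trillion.

−¥221 trillion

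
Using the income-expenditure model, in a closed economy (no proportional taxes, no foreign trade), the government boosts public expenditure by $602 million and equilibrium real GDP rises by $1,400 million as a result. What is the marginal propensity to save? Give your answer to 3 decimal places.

Implied spending multiplier k = ΔY/ΔG = 1,400/602 ≈ 2.3256.
Since k = 1/(1 − MPC), MPC = 1 − 1/k = 1 − ΔG/ΔY = 1 − 602/1,400 = 0.570.
MPS = 1 − MPC = 0.430.

0.430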